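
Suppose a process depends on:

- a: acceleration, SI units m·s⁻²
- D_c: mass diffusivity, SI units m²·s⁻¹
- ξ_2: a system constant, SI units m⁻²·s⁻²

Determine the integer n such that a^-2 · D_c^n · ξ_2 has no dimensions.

Balance the L exponent: (2)·n from D_c, plus −2·(1) + (-2) = -4 from the rest, must sum to zero.
2n − 4 = 0, so n = 2.

2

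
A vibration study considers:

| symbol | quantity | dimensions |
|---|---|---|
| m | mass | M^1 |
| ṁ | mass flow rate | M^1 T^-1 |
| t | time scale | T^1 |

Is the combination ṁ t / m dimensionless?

yes

Sum the exponent of each base dimension across the product:
  M: −[m]_M + [ṁ]_M + [t]_M = −(1) + (1) + (0) = 0
  L: −[m]_L + [ṁ]_L + [t]_L = −(0) + (0) + (0) = 0
  T: −[m]_T + [ṁ]_T + [t]_T = −(0) + (-1) + (1) = 0
All base exponents vanish — dimensionless.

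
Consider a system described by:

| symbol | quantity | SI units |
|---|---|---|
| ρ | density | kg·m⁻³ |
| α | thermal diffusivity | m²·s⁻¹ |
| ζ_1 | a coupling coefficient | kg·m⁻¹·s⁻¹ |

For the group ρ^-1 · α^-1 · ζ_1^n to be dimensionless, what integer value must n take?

Balance the M exponent: (1)·n from ζ_1, plus −(1) − (0) = -1 from the rest, must sum to zero.
n − 1 = 0, so n = 1.

1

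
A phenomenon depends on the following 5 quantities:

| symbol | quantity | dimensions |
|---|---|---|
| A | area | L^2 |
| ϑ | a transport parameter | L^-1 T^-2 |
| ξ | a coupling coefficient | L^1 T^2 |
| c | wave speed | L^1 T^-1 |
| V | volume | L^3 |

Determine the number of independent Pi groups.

3

There are 5 variables and 2 base dimensions (L, T).
The dimension matrix has rank 2.
Independent dimensionless groups: 5 − 2 = 3.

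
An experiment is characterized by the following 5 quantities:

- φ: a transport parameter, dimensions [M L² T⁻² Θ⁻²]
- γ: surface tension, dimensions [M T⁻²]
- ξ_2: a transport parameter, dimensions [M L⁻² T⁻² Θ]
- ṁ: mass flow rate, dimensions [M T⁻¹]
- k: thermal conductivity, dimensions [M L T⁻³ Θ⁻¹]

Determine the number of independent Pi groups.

There are 5 variables and 4 base dimensions (M, L, T, Θ).
The dimension matrix has rank 4.
Independent dimensionless groups: 5 − 4 = 1.

1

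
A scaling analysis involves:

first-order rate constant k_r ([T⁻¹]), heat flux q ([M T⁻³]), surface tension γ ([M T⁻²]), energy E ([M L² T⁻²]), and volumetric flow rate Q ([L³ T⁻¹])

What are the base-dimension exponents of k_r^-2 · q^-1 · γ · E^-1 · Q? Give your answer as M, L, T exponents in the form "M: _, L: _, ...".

Collect each base-dimension exponent across the product:
  M: −2·(0) − (1) + (1) − (1) + (0) = -1
  L: −2·(0) − (0) + (0) − (2) + (3) = 1
  T: −2·(-1) − (-3) + (-2) − (-2) + (-1) = 4
So the dimensions are [M⁻¹ L T⁴].

M: -1, L: 1, T: 4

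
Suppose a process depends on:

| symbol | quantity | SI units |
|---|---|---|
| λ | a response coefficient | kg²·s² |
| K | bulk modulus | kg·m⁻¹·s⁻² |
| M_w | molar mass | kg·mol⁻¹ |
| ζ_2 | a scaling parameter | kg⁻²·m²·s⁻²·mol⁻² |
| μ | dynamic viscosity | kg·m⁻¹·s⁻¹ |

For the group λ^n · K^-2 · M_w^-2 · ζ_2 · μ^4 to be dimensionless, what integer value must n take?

Balance the M exponent: (2)·n from λ, plus −2·(1) − 2·(1) + (-2) + 4·(1) = -2 from the rest, must sum to zero.
2n − 2 = 0, so n = 1.

1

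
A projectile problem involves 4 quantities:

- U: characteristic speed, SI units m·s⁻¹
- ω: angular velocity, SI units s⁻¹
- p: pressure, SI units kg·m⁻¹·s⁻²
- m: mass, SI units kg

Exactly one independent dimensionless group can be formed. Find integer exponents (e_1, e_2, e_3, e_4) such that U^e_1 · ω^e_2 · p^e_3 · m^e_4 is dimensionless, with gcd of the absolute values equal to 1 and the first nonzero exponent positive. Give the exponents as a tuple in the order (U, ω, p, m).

M: e_1·(0) + e_2·(0) + e_3·(1) + e_4·(1) = 0
L: e_1·(1) + e_2·(0) + e_3·(-1) + e_4·(0) = 0
T: e_1·(-1) + e_2·(-1) + e_3·(-2) + e_4·(0) = 0
Solving this homogeneous linear system for the smallest-integer solution (first nonzero entry positive) gives (1, -3, 1, -1).

(1, -3, 1, -1)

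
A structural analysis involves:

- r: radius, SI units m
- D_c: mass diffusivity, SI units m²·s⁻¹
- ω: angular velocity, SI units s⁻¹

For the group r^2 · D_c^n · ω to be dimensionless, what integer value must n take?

-1

Balance the L exponent: (2)·n from D_c, plus 2·(1) + (0) = 2 from the rest, must sum to zero.
2n + 2 = 0, so n = -1.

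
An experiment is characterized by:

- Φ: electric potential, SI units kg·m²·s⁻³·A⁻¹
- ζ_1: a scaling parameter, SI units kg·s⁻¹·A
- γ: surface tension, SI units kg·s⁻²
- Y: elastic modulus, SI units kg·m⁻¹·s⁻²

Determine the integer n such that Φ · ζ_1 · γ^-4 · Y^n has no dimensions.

2

Balance the M exponent: (1)·n from Y, plus (1) + (1) − 4·(1) = -2 from the rest, must sum to zero.
n − 2 = 0, so n = 2.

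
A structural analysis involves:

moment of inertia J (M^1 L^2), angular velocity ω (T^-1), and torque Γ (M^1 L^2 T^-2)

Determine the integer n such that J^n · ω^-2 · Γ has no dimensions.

Balance the M exponent: (1)·n from J, plus −2·(0) + (1) = 1 from the rest, must sum to zero.
n + 1 = 0, so n = -1.

-1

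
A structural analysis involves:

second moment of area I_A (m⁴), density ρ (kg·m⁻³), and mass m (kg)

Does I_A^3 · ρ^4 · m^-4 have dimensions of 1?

yes

Sum the exponent of each base dimension across the product:
  M: 3·[I_A]_M + 4·[ρ]_M − 4·[m]_M = 3·(0) + 4·(1) − 4·(1) = 0
  L: 3·[I_A]_L + 4·[ρ]_L − 4·[m]_L = 3·(4) + 4·(-3) − 4·(0) = 0
  T: 3·[I_A]_T + 4·[ρ]_T − 4·[m]_T = 3·(0) + 4·(0) − 4·(0) = 0
All base exponents vanish — dimensionless.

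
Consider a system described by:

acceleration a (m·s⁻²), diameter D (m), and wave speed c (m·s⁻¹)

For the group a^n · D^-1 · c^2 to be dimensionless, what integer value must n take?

Balance the L exponent: (1)·n from a, plus −(1) + 2·(1) = 1 from the rest, must sum to zero.
n + 1 = 0, so n = -1.

-1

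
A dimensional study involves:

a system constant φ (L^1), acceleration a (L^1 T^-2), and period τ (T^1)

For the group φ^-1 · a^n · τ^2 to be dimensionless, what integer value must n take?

Balance the L exponent: (1)·n from a, plus −(1) + 2·(0) = -1 from the rest, must sum to zero.
n − 1 = 0, so n = 1.

1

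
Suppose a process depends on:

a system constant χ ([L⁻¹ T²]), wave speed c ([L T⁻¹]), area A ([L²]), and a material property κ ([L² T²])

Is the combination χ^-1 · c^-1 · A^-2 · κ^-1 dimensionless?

Sum the exponent of each base dimension across the product:
  L: −[χ]_L − [c]_L − 2·[A]_L − [κ]_L = −(-1) − (1) − 2·(2) − (2) = -6
  T: −[χ]_T − [c]_T − 2·[A]_T − [κ]_T = −(2) − (-1) − 2·(0) − (2) = -3
Net dimensions [L⁻⁶ T⁻³] ≠ [1] — not dimensionless.

no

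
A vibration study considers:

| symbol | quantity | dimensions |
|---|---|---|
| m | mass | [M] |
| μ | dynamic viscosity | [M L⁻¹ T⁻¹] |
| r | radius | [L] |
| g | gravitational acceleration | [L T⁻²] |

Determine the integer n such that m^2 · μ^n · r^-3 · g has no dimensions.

-2

Balance the M exponent: (1)·n from μ, plus 2·(1) − 3·(0) + (0) = 2 from the rest, must sum to zero.
n + 2 = 0, so n = -2.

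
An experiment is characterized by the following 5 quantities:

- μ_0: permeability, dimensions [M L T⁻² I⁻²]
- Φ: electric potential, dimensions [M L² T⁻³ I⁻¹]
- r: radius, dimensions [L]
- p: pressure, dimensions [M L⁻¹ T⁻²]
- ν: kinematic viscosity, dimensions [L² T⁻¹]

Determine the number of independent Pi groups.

1

There are 5 variables and 4 base dimensions (M, L, T, I).
The dimension matrix has rank 4.
Independent dimensionless groups: 5 − 4 = 1.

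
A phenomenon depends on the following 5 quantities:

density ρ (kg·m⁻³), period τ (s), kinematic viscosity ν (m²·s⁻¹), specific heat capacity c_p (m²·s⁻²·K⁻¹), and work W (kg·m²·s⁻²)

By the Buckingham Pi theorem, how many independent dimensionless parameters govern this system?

1

There are 5 variables and 4 base dimensions (M, L, T, Θ).
The dimension matrix has rank 4.
Independent dimensionless groups: 5 − 4 = 1.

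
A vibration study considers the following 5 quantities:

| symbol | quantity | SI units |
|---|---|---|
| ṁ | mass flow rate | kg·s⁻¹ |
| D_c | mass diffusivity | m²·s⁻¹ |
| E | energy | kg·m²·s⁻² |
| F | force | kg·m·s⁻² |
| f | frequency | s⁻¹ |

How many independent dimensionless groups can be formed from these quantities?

2

There are 5 variables and 3 base dimensions (M, L, T).
The dimension matrix has rank 3.
Independent dimensionless groups: 5 − 3 = 2.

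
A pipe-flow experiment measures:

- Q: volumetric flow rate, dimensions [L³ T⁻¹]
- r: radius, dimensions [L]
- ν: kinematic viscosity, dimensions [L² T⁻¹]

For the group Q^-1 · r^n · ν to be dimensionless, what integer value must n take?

1

Balance the L exponent: (1)·n from r, plus −(3) + (2) = -1 from the rest, must sum to zero.
n − 1 = 0, so n = 1.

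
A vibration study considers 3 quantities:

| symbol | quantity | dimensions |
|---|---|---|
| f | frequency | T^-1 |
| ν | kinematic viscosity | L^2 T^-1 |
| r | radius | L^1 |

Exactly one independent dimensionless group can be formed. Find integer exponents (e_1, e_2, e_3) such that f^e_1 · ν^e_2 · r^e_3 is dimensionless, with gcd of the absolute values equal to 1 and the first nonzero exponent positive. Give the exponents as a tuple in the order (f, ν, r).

L: e_1·(0) + e_2·(2) + e_3·(1) = 0
T: e_1·(-1) + e_2·(-1) + e_3·(0) = 0
Solving this homogeneous linear system for the smallest-integer solution (first nonzero entry positive) gives (1, -1, 2).

(1, -1, 2)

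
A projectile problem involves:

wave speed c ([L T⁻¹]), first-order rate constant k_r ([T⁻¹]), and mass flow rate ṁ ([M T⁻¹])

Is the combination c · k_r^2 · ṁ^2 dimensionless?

Sum the exponent of each base dimension across the product:
  M: [c]_M + 2·[k_r]_M + 2·[ṁ]_M = (0) + 2·(0) + 2·(1) = 2
  L: [c]_L + 2·[k_r]_L + 2·[ṁ]_L = (1) + 2·(0) + 2·(0) = 1
  T: [c]_T + 2·[k_r]_T + 2·[ṁ]_T = (-1) + 2·(-1) + 2·(-1) = -5
Net dimensions [M² L T⁻⁵] ≠ [1] — not dimensionless.

no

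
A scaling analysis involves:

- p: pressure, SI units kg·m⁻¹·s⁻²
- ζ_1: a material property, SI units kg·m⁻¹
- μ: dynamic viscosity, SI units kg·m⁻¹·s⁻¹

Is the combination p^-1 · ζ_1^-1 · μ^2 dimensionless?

yes

Sum the exponent of each base dimension across the product:
  M: −[p]_M − [ζ_1]_M + 2·[μ]_M = −(1) − (1) + 2·(1) = 0
  L: −[p]_L − [ζ_1]_L + 2·[μ]_L = −(-1) − (-1) + 2·(-1) = 0
  T: −[p]_T − [ζ_1]_T + 2·[μ]_T = −(-2) − (0) + 2·(-1) = 0
All base exponents vanish — dimensionless.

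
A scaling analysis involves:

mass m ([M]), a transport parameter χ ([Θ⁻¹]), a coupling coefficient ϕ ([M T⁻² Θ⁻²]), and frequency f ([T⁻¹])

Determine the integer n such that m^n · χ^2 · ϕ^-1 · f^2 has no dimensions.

Balance the M exponent: (1)·n from m, plus 2·(0) − (1) + 2·(0) = -1 from the rest, must sum to zero.
n − 1 = 0, so n = 1.

1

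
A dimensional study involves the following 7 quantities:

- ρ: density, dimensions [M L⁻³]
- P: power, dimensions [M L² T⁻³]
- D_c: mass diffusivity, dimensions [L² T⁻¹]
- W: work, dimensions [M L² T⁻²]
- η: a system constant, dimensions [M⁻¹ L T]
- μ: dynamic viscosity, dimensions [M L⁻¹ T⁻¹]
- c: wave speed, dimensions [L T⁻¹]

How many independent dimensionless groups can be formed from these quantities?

There are 7 variables and 3 base dimensions (M, L, T).
The dimension matrix has rank 3.
Independent dimensionless groups: 7 − 3 = 4.

4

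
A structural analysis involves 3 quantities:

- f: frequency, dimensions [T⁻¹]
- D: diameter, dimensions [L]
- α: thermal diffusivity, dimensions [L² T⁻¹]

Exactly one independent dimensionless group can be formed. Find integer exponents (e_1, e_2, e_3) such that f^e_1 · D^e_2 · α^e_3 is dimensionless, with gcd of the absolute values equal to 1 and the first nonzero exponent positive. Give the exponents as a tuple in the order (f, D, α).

L: e_1·(0) + e_2·(1) + e_3·(2) = 0
T: e_1·(-1) + e_2·(0) + e_3·(-1) = 0
Solving this homogeneous linear system for the smallest-integer solution (first nonzero entry positive) gives (1, 2, -1).

(1, 2, -1)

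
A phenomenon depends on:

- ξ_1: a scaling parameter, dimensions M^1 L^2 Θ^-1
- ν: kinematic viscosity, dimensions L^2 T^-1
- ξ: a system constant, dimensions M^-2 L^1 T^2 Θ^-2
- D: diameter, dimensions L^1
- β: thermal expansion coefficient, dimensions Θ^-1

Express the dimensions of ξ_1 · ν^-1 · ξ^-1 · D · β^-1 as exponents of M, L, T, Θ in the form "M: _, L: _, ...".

M: 3, L: 0, T: -1, Θ: 2

Collect each base-dimension exponent across the product:
  M: (1) − (0) − (-2) + (0) − (0) = 3
  L: (2) − (2) − (1) + (1) − (0) = 0
  T: (0) − (-1) − (2) + (0) − (0) = -1
  Θ: (-1) − (0) − (-2) + (0) − (-1) = 2
So the dimensions are [M³ T⁻¹ Θ²].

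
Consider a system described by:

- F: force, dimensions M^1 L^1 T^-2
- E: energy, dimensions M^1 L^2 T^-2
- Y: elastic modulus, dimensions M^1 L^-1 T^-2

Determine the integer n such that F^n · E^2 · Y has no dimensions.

-3

Balance the M exponent: (1)·n from F, plus 2·(1) + (1) = 3 from the rest, must sum to zero.
n + 3 = 0, so n = -3.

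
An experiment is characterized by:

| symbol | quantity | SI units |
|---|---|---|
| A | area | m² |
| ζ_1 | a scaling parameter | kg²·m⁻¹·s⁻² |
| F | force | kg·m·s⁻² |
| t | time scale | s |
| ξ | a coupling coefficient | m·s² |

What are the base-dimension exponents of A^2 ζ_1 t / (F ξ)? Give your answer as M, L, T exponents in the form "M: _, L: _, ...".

Collect each base-dimension exponent across the product:
  M: 2·(0) + (2) − (1) + (0) − (0) = 1
  L: 2·(2) + (-1) − (1) + (0) − (1) = 1
  T: 2·(0) + (-2) − (-2) + (1) − (2) = -1
So the dimensions are [M L T⁻¹].

M: 1, L: 1, T: -1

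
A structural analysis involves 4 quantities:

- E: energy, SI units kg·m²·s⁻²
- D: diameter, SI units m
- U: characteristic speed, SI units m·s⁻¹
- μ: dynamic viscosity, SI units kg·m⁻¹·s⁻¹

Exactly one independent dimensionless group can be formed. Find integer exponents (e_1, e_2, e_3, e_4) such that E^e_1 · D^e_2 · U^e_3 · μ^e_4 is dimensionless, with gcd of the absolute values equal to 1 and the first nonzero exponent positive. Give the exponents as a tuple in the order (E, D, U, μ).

M: e_1·(1) + e_2·(0) + e_3·(0) + e_4·(1) = 0
L: e_1·(2) + e_2·(1) + e_3·(1) + e_4·(-1) = 0
T: e_1·(-2) + e_2·(0) + e_3·(-1) + e_4·(-1) = 0
Solving this homogeneous linear system for the smallest-integer solution (first nonzero entry positive) gives (1, -2, -1, -1).

(1, -2, -1, -1)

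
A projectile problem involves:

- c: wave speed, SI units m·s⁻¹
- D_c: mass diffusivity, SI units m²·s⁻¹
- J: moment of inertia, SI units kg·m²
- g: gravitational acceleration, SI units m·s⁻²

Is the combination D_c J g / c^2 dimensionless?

Sum the exponent of each base dimension across the product:
  M: −2·[c]_M + [D_c]_M + [J]_M + [g]_M = −2·(0) + (0) + (1) + (0) = 1
  L: −2·[c]_L + [D_c]_L + [J]_L + [g]_L = −2·(1) + (2) + (2) + (1) = 3
  T: −2·[c]_T + [D_c]_T + [J]_T + [g]_T = −2·(-1) + (-1) + (0) + (-2) = -1
Net dimensions [M L³ T⁻¹] ≠ [1] — not dimensionless.

no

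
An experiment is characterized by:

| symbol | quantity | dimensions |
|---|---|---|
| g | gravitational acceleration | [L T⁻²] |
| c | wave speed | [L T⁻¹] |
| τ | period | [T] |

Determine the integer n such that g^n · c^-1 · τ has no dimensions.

Balance the L exponent: (1)·n from g, plus −(1) + (0) = -1 from the rest, must sum to zero.
n − 1 = 0, so n = 1.

1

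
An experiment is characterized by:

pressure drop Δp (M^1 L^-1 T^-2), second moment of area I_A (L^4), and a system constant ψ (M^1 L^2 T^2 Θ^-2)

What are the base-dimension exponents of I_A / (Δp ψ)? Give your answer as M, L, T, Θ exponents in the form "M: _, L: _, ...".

M: -2, L: 3, T: 0, Θ: 2

Collect each base-dimension exponent across the product:
  M: −(1) + (0) − (1) = -2
  L: −(-1) + (4) − (2) = 3
  T: −(-2) + (0) − (2) = 0
  Θ: −(0) + (0) − (-2) = 2
So the dimensions are [M⁻² L³ Θ²].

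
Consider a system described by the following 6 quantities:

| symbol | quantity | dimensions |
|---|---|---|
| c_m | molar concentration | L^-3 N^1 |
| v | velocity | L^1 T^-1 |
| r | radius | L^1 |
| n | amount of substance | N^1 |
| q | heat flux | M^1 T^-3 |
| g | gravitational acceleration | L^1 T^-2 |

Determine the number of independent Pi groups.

2

There are 6 variables and 4 base dimensions (M, L, T, N).
The dimension matrix has rank 4.
Independent dimensionless groups: 6 − 4 = 2.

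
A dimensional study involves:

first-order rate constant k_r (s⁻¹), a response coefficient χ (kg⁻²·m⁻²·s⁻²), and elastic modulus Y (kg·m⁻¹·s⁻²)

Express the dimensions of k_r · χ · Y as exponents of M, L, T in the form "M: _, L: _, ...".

M: -1, L: -3, T: -5

Collect each base-dimension exponent across the product:
  M: (0) + (-2) + (1) = -1
  L: (0) + (-2) + (-1) = -3
  T: (-1) + (-2) + (-2) = -5
So the dimensions are [M⁻¹ L⁻³ T⁻⁵].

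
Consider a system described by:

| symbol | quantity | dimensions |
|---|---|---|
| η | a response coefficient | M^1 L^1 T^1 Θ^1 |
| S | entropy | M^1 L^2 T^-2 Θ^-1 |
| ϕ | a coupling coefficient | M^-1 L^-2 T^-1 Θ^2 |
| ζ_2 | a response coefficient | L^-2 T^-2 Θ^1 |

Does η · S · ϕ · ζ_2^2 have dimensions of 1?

Sum the exponent of each base dimension across the product:
  M: [η]_M + [S]_M + [ϕ]_M + 2·[ζ_2]_M = (1) + (1) + (-1) + 2·(0) = 1
  L: [η]_L + [S]_L + [ϕ]_L + 2·[ζ_2]_L = (1) + (2) + (-2) + 2·(-2) = -3
  T: [η]_T + [S]_T + [ϕ]_T + 2·[ζ_2]_T = (1) + (-2) + (-1) + 2·(-2) = -6
  Θ: [η]_Θ + [S]_Θ + [ϕ]_Θ + 2·[ζ_2]_Θ = (1) + (-1) + (2) + 2·(1) = 4
Net dimensions [M L⁻³ T⁻⁶ Θ⁴] ≠ [1] — not dimensionless.

no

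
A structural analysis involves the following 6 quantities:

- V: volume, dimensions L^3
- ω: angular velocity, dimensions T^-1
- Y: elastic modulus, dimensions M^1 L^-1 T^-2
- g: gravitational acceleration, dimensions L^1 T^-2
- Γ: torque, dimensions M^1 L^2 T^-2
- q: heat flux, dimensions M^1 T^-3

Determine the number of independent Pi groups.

3

There are 6 variables and 3 base dimensions (M, L, T).
The dimension matrix has rank 3.
Independent dimensionless groups: 6 − 3 = 3.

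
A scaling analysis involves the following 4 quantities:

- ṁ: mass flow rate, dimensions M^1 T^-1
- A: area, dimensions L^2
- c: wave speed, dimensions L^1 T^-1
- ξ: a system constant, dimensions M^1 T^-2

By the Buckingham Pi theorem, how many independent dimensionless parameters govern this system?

1

There are 4 variables and 3 base dimensions (M, L, T).
The dimension matrix has rank 3.
Independent dimensionless groups: 4 − 3 = 1.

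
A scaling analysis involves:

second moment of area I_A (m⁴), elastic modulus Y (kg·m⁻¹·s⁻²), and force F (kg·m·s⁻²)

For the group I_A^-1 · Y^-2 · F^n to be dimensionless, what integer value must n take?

Balance the M exponent: (1)·n from F, plus −(0) − 2·(1) = -2 from the rest, must sum to zero.
n − 2 = 0, so n = 2.

2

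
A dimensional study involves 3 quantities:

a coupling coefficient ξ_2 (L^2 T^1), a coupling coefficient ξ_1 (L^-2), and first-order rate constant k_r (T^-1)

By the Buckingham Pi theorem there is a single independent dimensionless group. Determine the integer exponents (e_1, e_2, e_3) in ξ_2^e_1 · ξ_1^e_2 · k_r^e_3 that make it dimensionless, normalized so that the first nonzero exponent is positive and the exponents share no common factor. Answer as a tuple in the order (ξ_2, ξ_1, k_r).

L: e_1·(2) + e_2·(-2) + e_3·(0) = 0
T: e_1·(1) + e_2·(0) + e_3·(-1) = 0
Solving this homogeneous linear system for the smallest-integer solution (first nonzero entry positive) gives (1, 1, 1).

(1, 1, 1)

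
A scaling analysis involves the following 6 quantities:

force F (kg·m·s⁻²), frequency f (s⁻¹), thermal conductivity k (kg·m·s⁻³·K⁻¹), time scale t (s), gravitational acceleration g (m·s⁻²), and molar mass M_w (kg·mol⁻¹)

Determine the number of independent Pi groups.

There are 6 variables and 5 base dimensions (M, L, T, Θ, N).
The dimension matrix has rank 5.
Independent dimensionless groups: 6 − 5 = 1.

1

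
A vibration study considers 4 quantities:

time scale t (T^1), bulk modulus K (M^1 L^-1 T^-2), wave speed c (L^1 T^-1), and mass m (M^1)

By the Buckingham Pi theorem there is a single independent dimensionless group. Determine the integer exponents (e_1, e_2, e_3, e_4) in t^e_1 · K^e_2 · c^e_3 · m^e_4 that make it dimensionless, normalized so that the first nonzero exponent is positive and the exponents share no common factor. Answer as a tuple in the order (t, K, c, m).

M: e_1·(0) + e_2·(1) + e_3·(0) + e_4·(1) = 0
L: e_1·(0) + e_2·(-1) + e_3·(1) + e_4·(0) = 0
T: e_1·(1) + e_2·(-2) + e_3·(-1) + e_4·(0) = 0
Solving this homogeneous linear system for the smallest-integer solution (first nonzero entry positive) gives (3, 1, 1, -1).

(3, 1, 1, -1)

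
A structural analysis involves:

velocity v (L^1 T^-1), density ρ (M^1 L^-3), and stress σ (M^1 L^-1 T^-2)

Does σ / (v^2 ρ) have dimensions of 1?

yes

Sum the exponent of each base dimension across the product:
  M: −2·[v]_M − [ρ]_M + [σ]_M = −2·(0) − (1) + (1) = 0
  L: −2·[v]_L − [ρ]_L + [σ]_L = −2·(1) − (-3) + (-1) = 0
  T: −2·[v]_T − [ρ]_T + [σ]_T = −2·(-1) − (0) + (-2) = 0
All base exponents vanish — dimensionless.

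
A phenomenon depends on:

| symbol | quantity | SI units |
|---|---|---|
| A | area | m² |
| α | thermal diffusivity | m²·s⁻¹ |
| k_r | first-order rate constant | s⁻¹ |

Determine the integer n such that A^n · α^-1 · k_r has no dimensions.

1

Balance the L exponent: (2)·n from A, plus −(2) + (0) = -2 from the rest, must sum to zero.
2n − 2 = 0, so n = 1.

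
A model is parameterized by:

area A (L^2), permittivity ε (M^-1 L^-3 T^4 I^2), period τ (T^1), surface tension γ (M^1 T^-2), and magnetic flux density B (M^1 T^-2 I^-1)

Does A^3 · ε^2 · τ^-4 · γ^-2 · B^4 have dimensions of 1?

Sum the exponent of each base dimension across the product:
  M: 3·[A]_M + 2·[ε]_M − 4·[τ]_M − 2·[γ]_M + 4·[B]_M = 3·(0) + 2·(-1) − 4·(0) − 2·(1) + 4·(1) = 0
  L: 3·[A]_L + 2·[ε]_L − 4·[τ]_L − 2·[γ]_L + 4·[B]_L = 3·(2) + 2·(-3) − 4·(0) − 2·(0) + 4·(0) = 0
  T: 3·[A]_T + 2·[ε]_T − 4·[τ]_T − 2·[γ]_T + 4·[B]_T = 3·(0) + 2·(4) − 4·(1) − 2·(-2) + 4·(-2) = 0
  I: 3·[A]_I + 2·[ε]_I − 4·[τ]_I − 2·[γ]_I + 4·[B]_I = 3·(0) + 2·(2) − 4·(0) − 2·(0) + 4·(-1) = 0
All base exponents vanish — dimensionless.

yes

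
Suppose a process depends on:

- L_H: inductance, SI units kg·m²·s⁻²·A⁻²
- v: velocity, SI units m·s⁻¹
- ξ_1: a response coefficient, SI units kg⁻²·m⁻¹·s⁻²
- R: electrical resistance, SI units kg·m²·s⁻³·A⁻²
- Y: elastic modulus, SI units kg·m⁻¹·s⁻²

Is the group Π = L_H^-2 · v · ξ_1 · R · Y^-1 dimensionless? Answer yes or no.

Sum the exponent of each base dimension across the product:
  M: −2·[L_H]_M + [v]_M + [ξ_1]_M + [R]_M − [Y]_M = −2·(1) + (0) + (-2) + (1) − (1) = -4
  L: −2·[L_H]_L + [v]_L + [ξ_1]_L + [R]_L − [Y]_L = −2·(2) + (1) + (-1) + (2) − (-1) = -1
  T: −2·[L_H]_T + [v]_T + [ξ_1]_T + [R]_T − [Y]_T = −2·(-2) + (-1) + (-2) + (-3) − (-2) = 0
  I: −2·[L_H]_I + [v]_I + [ξ_1]_I + [R]_I − [Y]_I = −2·(-2) + (0) + (0) + (-2) − (0) = 2
Net dimensions [M⁻⁴ L⁻¹ I²] ≠ [1] — not dimensionless.

no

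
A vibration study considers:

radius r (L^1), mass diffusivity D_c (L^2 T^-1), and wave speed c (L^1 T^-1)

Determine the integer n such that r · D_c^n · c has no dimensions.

-1

Balance the L exponent: (2)·n from D_c, plus (1) + (1) = 2 from the rest, must sum to zero.
2n + 2 = 0, so n = -1.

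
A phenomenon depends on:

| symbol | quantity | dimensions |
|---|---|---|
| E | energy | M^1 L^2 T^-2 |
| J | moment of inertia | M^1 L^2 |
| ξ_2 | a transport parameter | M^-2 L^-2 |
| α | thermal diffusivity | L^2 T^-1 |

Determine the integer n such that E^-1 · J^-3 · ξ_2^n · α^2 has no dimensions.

-2

Balance the M exponent: (-2)·n from ξ_2, plus −(1) − 3·(1) + 2·(0) = -4 from the rest, must sum to zero.
-2n − 4 = 0, so n = -2.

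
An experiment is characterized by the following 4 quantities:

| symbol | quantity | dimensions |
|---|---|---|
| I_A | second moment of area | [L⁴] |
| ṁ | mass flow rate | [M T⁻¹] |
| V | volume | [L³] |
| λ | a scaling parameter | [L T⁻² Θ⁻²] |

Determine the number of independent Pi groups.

1

There are 4 variables and 4 base dimensions (M, L, T, Θ).
The dimension matrix has rank 3 (less than 4: the dimension vectors are linearly dependent).
Independent dimensionless groups: 4 − 3 = 1.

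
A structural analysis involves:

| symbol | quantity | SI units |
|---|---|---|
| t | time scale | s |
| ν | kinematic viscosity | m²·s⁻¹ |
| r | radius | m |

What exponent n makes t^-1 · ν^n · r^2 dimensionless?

Balance the L exponent: (2)·n from ν, plus −(0) + 2·(1) = 2 from the rest, must sum to zero.
2n + 2 = 0, so n = -1.

-1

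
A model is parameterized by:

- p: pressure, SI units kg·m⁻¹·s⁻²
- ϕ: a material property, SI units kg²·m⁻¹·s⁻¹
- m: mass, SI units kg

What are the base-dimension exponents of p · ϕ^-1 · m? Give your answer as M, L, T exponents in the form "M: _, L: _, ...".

Collect each base-dimension exponent across the product:
  M: (1) − (2) + (1) = 0
  L: (-1) − (-1) + (0) = 0
  T: (-2) − (-1) + (0) = -1
So the dimensions are [T⁻¹].

M: 0, L: 0, T: -1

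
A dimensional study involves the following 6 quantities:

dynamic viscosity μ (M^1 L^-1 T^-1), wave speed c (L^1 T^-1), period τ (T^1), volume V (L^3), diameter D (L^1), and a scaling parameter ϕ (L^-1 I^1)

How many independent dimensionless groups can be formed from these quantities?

2

There are 6 variables and 4 base dimensions (M, L, T, I).
The dimension matrix has rank 4.
Independent dimensionless groups: 6 − 4 = 2.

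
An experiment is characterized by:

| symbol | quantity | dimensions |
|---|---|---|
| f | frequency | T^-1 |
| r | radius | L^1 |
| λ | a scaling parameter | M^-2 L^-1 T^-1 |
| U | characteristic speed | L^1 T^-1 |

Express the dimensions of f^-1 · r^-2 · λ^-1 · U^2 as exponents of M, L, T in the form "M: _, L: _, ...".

M: 2, L: 1, T: 0

Collect each base-dimension exponent across the product:
  M: −(0) − 2·(0) − (-2) + 2·(0) = 2
  L: −(0) − 2·(1) − (-1) + 2·(1) = 1
  T: −(-1) − 2·(0) − (-1) + 2·(-1) = 0
So the dimensions are [M² L].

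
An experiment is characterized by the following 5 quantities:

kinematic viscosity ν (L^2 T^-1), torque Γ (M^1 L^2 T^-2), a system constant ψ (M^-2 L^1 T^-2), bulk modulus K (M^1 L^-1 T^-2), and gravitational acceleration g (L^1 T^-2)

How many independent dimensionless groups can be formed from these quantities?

2

There are 5 variables and 3 base dimensions (M, L, T).
The dimension matrix has rank 3.
Independent dimensionless groups: 5 − 3 = 2.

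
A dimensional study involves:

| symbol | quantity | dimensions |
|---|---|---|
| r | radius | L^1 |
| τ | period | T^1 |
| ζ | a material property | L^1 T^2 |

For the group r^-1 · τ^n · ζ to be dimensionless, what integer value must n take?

-2

Balance the T exponent: (1)·n from τ, plus −(0) + (2) = 2 from the rest, must sum to zero.
n + 2 = 0, so n = -2.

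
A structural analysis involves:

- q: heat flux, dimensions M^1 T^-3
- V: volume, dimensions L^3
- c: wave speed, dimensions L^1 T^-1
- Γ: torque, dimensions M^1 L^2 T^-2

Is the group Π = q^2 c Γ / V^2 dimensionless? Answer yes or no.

no

Sum the exponent of each base dimension across the product:
  M: 2·[q]_M − 2·[V]_M + [c]_M + [Γ]_M = 2·(1) − 2·(0) + (0) + (1) = 3
  L: 2·[q]_L − 2·[V]_L + [c]_L + [Γ]_L = 2·(0) − 2·(3) + (1) + (2) = -3
  T: 2·[q]_T − 2·[V]_T + [c]_T + [Γ]_T = 2·(-3) − 2·(0) + (-1) + (-2) = -9
Net dimensions [M³ L⁻³ T⁻⁹] ≠ [1] — not dimensionless.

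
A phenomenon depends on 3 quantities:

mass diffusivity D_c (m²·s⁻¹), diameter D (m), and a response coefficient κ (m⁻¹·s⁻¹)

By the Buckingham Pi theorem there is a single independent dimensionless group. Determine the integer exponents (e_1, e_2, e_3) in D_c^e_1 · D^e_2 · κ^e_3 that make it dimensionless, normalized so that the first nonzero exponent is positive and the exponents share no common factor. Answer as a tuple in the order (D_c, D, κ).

(1, -3, -1)

L: e_1·(2) + e_2·(1) + e_3·(-1) = 0
T: e_1·(-1) + e_2·(0) + e_3·(-1) = 0
Solving this homogeneous linear system for the smallest-integer solution (first nonzero entry positive) gives (1, -3, -1).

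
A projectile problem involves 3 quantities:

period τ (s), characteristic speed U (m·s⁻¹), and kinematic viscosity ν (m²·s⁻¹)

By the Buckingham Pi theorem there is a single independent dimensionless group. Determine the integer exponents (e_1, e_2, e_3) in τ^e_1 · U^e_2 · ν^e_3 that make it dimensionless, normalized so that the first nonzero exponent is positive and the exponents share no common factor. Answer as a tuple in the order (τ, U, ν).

L: e_1·(0) + e_2·(1) + e_3·(2) = 0
T: e_1·(1) + e_2·(-1) + e_3·(-1) = 0
Solving this homogeneous linear system for the smallest-integer solution (first nonzero entry positive) gives (1, 2, -1).

(1, 2, -1)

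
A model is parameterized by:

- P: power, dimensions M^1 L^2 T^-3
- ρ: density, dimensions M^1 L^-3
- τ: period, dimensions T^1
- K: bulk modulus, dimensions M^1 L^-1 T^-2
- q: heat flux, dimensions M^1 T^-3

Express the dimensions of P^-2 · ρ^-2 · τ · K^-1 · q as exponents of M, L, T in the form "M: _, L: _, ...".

M: -4, L: 3, T: 6

Collect each base-dimension exponent across the product:
  M: −2·(1) − 2·(1) + (0) − (1) + (1) = -4
  L: −2·(2) − 2·(-3) + (0) − (-1) + (0) = 3
  T: −2·(-3) − 2·(0) + (1) − (-2) + (-3) = 6
So the dimensions are [M⁻⁴ L³ T⁶].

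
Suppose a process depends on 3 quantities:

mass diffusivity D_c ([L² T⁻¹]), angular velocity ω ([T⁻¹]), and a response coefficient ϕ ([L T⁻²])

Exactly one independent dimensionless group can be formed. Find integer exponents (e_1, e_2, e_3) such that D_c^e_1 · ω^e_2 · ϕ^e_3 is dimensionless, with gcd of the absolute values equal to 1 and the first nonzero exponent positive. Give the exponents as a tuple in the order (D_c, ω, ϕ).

L: e_1·(2) + e_2·(0) + e_3·(1) = 0
T: e_1·(-1) + e_2·(-1) + e_3·(-2) = 0
Solving this homogeneous linear system for the smallest-integer solution (first nonzero entry positive) gives (1, 3, -2).

(1, 3, -2)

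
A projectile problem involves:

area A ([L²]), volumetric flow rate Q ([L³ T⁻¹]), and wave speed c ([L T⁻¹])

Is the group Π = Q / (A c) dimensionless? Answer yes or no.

Sum the exponent of each base dimension across the product:
  L: −[A]_L + [Q]_L − [c]_L = −(2) + (3) − (1) = 0
  T: −[A]_T + [Q]_T − [c]_T = −(0) + (-1) − (-1) = 0
All base exponents vanish — dimensionless.

yes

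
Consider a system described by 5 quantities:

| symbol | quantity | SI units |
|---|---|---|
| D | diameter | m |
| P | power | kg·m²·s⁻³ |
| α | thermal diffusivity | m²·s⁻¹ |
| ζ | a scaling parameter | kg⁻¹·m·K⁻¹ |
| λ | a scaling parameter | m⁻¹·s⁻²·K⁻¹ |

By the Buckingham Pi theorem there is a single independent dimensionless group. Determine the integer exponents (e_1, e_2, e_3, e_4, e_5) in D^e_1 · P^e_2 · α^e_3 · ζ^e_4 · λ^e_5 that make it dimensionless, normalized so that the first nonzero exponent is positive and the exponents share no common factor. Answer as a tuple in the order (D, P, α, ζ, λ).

M: e_1·(0) + e_2·(1) + e_3·(0) + e_4·(-1) + e_5·(0) = 0
L: e_1·(1) + e_2·(2) + e_3·(2) + e_4·(1) + e_5·(-1) = 0
T: e_1·(0) + e_2·(-3) + e_3·(-1) + e_4·(0) + e_5·(-2) = 0
Θ: e_1·(0) + e_2·(0) + e_3·(0) + e_4·(-1) + e_5·(-1) = 0
Solving this homogeneous linear system for the smallest-integer solution (first nonzero entry positive) gives (2, -1, 1, -1, 1).

(2, -1, 1, -1, 1)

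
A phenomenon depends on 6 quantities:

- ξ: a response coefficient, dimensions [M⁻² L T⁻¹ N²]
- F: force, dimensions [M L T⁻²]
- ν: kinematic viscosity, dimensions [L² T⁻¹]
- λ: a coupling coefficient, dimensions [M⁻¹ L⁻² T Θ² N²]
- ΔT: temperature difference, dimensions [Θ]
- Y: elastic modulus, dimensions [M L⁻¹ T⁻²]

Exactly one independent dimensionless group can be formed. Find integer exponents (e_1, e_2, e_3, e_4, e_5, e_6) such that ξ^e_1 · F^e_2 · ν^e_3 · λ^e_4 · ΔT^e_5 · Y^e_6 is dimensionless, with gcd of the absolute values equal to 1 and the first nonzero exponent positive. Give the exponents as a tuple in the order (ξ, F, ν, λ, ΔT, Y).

(1, 3, -4, -1, 2, -2)

M: e_1·(-2) + e_2·(1) + e_3·(0) + e_4·(-1) + e_5·(0) + e_6·(1) = 0
L: e_1·(1) + e_2·(1) + e_3·(2) + e_4·(-2) + e_5·(0) + e_6·(-1) = 0
T: e_1·(-1) + e_2·(-2) + e_3·(-1) + e_4·(1) + e_5·(0) + e_6·(-2) = 0
Θ: e_1·(0) + e_2·(0) + e_3·(0) + e_4·(2) + e_5·(1) + e_6·(0) = 0
N: e_1·(2) + e_2·(0) + e_3·(0) + e_4·(2) + e_5·(0) + e_6·(0) = 0
Solving this homogeneous linear system for the smallest-integer solution (first nonzero entry positive) gives (1, 3, -4, -1, 2, -2).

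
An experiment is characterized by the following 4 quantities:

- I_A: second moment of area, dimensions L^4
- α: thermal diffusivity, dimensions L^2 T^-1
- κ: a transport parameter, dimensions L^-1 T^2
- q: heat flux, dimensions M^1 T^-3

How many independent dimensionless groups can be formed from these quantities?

There are 4 variables and 3 base dimensions (M, L, T).
The dimension matrix has rank 3.
Independent dimensionless groups: 4 − 3 = 1.

1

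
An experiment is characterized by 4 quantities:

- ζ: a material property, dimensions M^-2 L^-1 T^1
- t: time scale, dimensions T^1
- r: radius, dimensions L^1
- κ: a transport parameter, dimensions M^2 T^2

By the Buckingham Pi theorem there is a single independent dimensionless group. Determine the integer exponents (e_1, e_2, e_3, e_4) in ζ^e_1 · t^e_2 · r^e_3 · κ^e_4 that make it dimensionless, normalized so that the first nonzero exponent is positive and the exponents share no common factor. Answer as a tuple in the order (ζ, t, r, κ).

(1, -3, 1, 1)

M: e_1·(-2) + e_2·(0) + e_3·(0) + e_4·(2) = 0
L: e_1·(-1) + e_2·(0) + e_3·(1) + e_4·(0) = 0
T: e_1·(1) + e_2·(1) + e_3·(0) + e_4·(2) = 0
Solving this homogeneous linear system for the smallest-integer solution (first nonzero entry positive) gives (1, -3, 1, 1).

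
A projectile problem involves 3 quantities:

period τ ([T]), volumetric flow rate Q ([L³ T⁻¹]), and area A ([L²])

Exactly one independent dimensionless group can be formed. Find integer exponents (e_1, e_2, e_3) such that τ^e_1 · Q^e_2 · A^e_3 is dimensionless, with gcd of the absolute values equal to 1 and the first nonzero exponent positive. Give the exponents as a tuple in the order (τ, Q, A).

(2, 2, -3)

L: e_1·(0) + e_2·(3) + e_3·(2) = 0
T: e_1·(1) + e_2·(-1) + e_3·(0) = 0
Solving this homogeneous linear system for the smallest-integer solution (first nonzero entry positive) gives (2, 2, -3).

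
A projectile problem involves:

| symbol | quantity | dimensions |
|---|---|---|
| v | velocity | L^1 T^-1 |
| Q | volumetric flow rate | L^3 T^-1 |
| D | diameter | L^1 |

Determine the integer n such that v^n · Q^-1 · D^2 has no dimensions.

1

Balance the L exponent: (1)·n from v, plus −(3) + 2·(1) = -1 from the rest, must sum to zero.
n − 1 = 0, so n = 1.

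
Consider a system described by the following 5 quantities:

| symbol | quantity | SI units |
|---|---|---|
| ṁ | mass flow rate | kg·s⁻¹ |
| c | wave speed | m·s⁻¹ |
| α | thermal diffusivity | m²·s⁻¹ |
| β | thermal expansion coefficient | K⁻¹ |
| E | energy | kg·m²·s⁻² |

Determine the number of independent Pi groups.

There are 5 variables and 4 base dimensions (M, L, T, Θ).
The dimension matrix has rank 4.
Independent dimensionless groups: 5 − 4 = 1.

1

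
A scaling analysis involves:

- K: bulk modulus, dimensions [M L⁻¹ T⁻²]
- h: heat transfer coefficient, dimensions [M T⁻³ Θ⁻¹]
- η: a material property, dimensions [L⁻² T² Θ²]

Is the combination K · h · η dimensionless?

Sum the exponent of each base dimension across the product:
  M: [K]_M + [h]_M + [η]_M = (1) + (1) + (0) = 2
  L: [K]_L + [h]_L + [η]_L = (-1) + (0) + (-2) = -3
  T: [K]_T + [h]_T + [η]_T = (-2) + (-3) + (2) = -3
  Θ: [K]_Θ + [h]_Θ + [η]_Θ = (0) + (-1) + (2) = 1
Net dimensions [M² L⁻³ T⁻³ Θ] ≠ [1] — not dimensionless.

no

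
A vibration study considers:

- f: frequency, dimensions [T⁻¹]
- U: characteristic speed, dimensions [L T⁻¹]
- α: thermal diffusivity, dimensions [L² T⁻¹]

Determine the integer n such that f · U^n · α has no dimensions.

Balance the L exponent: (1)·n from U, plus (0) + (2) = 2 from the rest, must sum to zero.
n + 2 = 0, so n = -2.

-2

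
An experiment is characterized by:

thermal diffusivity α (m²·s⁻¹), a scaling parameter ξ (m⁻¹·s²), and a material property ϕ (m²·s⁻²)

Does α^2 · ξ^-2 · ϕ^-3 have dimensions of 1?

Sum the exponent of each base dimension across the product:
  L: 2·[α]_L − 2·[ξ]_L − 3·[ϕ]_L = 2·(2) − 2·(-1) − 3·(2) = 0
  T: 2·[α]_T − 2·[ξ]_T − 3·[ϕ]_T = 2·(-1) − 2·(2) − 3·(-2) = 0
All base exponents vanish — dimensionless.

yes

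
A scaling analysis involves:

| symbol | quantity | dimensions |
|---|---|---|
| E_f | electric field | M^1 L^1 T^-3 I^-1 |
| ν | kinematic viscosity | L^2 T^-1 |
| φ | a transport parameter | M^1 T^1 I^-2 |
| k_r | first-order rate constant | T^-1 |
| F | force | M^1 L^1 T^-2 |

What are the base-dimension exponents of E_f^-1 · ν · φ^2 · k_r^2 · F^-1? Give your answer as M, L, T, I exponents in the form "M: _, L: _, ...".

M: 0, L: 0, T: 4, I: -3

Collect each base-dimension exponent across the product:
  M: −(1) + (0) + 2·(1) + 2·(0) − (1) = 0
  L: −(1) + (2) + 2·(0) + 2·(0) − (1) = 0
  T: −(-3) + (-1) + 2·(1) + 2·(-1) − (-2) = 4
  I: −(-1) + (0) + 2·(-2) + 2·(0) − (0) = -3
So the dimensions are [T⁴ I⁻³].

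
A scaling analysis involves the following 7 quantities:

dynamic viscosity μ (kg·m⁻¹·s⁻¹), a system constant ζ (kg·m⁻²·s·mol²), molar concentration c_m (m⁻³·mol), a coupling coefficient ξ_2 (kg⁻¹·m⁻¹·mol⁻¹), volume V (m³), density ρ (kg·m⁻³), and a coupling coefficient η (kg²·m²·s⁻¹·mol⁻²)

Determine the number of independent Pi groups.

There are 7 variables and 4 base dimensions (M, L, T, N).
The dimension matrix has rank 4.
Independent dimensionless groups: 7 − 4 = 3.

3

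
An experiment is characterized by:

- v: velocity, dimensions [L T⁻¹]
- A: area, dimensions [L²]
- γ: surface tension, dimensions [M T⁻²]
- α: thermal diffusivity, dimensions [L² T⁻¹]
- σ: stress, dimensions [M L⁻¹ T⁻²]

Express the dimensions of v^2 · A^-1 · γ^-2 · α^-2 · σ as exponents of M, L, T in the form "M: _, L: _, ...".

Collect each base-dimension exponent across the product:
  M: 2·(0) − (0) − 2·(1) − 2·(0) + (1) = -1
  L: 2·(1) − (2) − 2·(0) − 2·(2) + (-1) = -5
  T: 2·(-1) − (0) − 2·(-2) − 2·(-1) + (-2) = 2
So the dimensions are [M⁻¹ L⁻⁵ T²].

M: -1, L: -5, T: 2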